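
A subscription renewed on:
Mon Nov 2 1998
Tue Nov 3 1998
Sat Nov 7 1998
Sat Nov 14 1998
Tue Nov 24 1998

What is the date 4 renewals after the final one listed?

Tue Feb 2 1999

The spacing grows by 3 each time: 1, 4, 7, 10 days.
Next gap: 13 days. Tue Nov 24 1998 + 13 days = Mon Dec 7 1998.
Next gap: 16 days. Mon Dec 7 1998 + 16 days = Wed Dec 23 1998.
Next gap: 19 days. Wed Dec 23 1998 + 19 days = Mon Jan 11 1999.
Next gap: 22 days. Mon Jan 11 1999 + 22 days = Tue Feb 2 1999.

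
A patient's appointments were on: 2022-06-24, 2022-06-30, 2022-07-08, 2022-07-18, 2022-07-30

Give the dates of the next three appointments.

2022-08-13, 2022-08-29, 2022-09-16

The spacing grows by 2 each time: 6, 8, 10, 12 days.
Next gap: 14 days. 2022-07-30 + 14 days = 2022-08-13.
Next gap: 16 days. 2022-08-13 + 16 days = 2022-08-29.
Next gap: 18 days. 2022-08-29 + 18 days = 2022-09-16.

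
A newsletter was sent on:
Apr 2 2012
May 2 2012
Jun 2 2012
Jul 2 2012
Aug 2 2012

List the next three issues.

Gaps: 30, 31, 30, 31 days — not constant. Every event is on the 2nd of the month.
Pattern: the 2nd of each month.
September 2012: Sep 2 2012.
Next: October 2012 → Oct 2 2012.
Next: November 2012 → Nov 2 2012.

Sep 2 2012, Oct 2 2012, Nov 2 2012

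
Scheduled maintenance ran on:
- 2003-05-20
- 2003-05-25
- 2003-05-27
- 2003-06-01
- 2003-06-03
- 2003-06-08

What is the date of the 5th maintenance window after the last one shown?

2003-06-24

Gaps: 5, 2, 5, 2, 5 days — not constant, but cyclic with period 2.
The events fall on every Tuesday and Sunday.
Next Tuesday: 2003-06-10.
Next Sunday: 2003-06-15.
The following Tuesday is 2003-06-17.
The following Sunday is 2003-06-22.
Next Tuesday: 2003-06-24.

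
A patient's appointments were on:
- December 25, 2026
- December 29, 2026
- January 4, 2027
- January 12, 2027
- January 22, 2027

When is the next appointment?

February 3, 2027

The spacing grows by 2 each time: 4, 6, 8, 10 days.
Next gap: 12 days. January 22, 2027 + 12 days = February 3, 2027.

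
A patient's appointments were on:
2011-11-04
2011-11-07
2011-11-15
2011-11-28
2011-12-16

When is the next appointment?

2012-01-08

Intervals are 3, 8, 13, 18 days — an arithmetic progression with common difference 5.
Next gap: 23 days. 2011-12-16 + 23 days = 2012-01-08.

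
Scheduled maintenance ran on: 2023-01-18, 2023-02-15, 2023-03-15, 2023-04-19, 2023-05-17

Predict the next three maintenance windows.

2023-06-21, 2023-07-19, 2023-08-16

All dates are Wednesdays, 28, 28, 35, 28 days apart.
Specifically, the 3rd Wednesday of each month.
3rd Wednesday of June 2023: 2023-06-21.
July 2023 — 3rd Wednesday is 2023-07-19.
3rd Wednesday of August 2023: 2023-08-16.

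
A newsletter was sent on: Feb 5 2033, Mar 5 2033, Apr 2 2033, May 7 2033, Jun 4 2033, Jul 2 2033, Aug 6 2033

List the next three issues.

All dates are Saturdays, 28, 28, 35, 28, 28, 35 days apart.
Specifically, the 1st Saturday of each month.
September 2033 — 1st Saturday is Sep 3 2033.
October 2033 — 1st Saturday is Oct 1 2033.
November 2033 — 1st Saturday is Nov 5 2033.

Sep 3 2033, Oct 1 2033, Nov 5 2033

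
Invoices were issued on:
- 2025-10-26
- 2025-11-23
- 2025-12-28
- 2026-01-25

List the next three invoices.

2026-02-22, 2026-03-22, 2026-04-26

All dates are Sundays, 28, 35, 28 days apart.
Specifically, the 4th Sunday of each month.
4th Sunday of February 2026: 2026-02-22.
March 2026 — 4th Sunday is 2026-03-22.
4th Sunday of April 2026: 2026-04-26.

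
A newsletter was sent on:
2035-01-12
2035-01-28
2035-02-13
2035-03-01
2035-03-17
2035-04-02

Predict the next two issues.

2035-04-18, 2035-05-04

Gaps between consecutive events: 16, 16, 16, 16, 16 days — a constant 16-day interval.
2035-04-02 + 16 days = 2035-04-18.
2035-04-18 + 16 days = 2035-05-04.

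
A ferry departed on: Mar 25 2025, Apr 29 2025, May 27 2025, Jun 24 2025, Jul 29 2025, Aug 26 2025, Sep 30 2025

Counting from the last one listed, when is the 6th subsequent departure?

Every date is a Tuesday; gaps 35, 28, 28, 35, 28, 35 days.
Each is the last Tuesday of its month (at least one falls on the 29th or later, ruling out '4th Tuesday').
Last Tuesday of October 2025: Oct 28 2025.
November 2025 ends with Tuesday Nov 25 2025.
December 2025 ends with Tuesday Dec 30 2025.
January 2026 ends with Tuesday Jan 27 2026.
February 2026 ends with Tuesday Feb 24 2026.
Last Tuesday of March 2026: Mar 31 2026.

Mar 31 2026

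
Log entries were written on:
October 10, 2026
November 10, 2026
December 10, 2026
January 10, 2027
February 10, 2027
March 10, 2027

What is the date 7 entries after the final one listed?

Gaps: 31, 30, 31, 31, 28 days — not constant. Every event is on the 10th of the month.
Pattern: the 10th of each month.
April 2027: April 10, 2027.
May 2027: May 10, 2027.
June 2027: June 10, 2027.
July 2027: July 10, 2027.
Next: August 2027 → August 10, 2027.
Next: September 2027 → September 10, 2027.
October 2027: October 10, 2027.

October 10, 2027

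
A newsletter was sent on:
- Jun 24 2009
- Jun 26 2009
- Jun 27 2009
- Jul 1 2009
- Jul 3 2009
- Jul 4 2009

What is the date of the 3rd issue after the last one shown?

The gap pattern 2, 1, 4, 2, 1 repeats every 3 events.
These are the Wednesdays, Fridays and Saturdays of each week.
The following Wednesday is Jul 8 2009.
The following Friday is Jul 10 2009.
The following Saturday is Jul 11 2009.

Jul 11 2009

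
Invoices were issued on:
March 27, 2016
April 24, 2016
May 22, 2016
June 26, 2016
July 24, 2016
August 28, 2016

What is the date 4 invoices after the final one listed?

Gaps: 28, 28, 35, 28, 35 days — a mix of 28 and 35. Every date is a Sunday.
Each is the 4th Sunday of its month.
September 2016 — 4th Sunday is September 25, 2016.
4th Sunday of October 2016: October 23, 2016.
4th Sunday of November 2016: November 27, 2016.
4th Sunday of December 2016: December 25, 2016.

December 25, 2016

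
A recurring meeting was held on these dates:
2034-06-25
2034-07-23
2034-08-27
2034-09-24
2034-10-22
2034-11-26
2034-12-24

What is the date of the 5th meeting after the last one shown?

2035-05-27

Gaps: 28, 35, 28, 28, 35, 28 days — a mix of 28 and 35. Every date is a Sunday.
Each is the 4th Sunday of its month.
4th Sunday of January 2035: 2035-01-28.
February 2035 — 4th Sunday is 2035-02-25.
4th Sunday of March 2035: 2035-03-25.
April 2035 — 4th Sunday is 2035-04-22.
4th Sunday of May 2035: 2035-05-27.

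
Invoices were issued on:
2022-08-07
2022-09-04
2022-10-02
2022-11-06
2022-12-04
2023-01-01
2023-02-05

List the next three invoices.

All dates are Sundays, 28, 28, 35, 28, 28, 35 days apart.
Specifically, the 1st Sunday of each month.
1st Sunday of March 2023: 2023-03-05.
April 2023 — 1st Sunday is 2023-04-02.
1st Sunday of May 2023: 2023-05-07.

2023-03-05, 2023-04-02, 2023-05-07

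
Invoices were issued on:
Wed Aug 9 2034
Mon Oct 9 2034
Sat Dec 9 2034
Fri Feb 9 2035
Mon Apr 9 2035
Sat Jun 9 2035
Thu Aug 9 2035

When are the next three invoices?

The day-of-month is always 9 (61, 61, 62, 59, 61, 61 days between events).
So this recurs on the 9th of every 2 months.
October 2035: Tue Oct 9 2035.
December 2035: Sun Dec 9 2035.
February 2036: Sat Feb 9 2036.

Tue Oct 9 2035, Sun Dec 9 2035, Sat Feb 9 2036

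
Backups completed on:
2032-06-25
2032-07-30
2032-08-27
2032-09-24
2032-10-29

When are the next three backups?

2032-11-26, 2032-12-31, 2033-01-28

All Fridays; the gaps (35, 28, 28, 35) vary with month length.
This is the last Friday of each month.
November 2032 ends with Friday 2032-11-26.
December 2032 ends with Friday 2032-12-31.
Last Friday of January 2033: 2033-01-28.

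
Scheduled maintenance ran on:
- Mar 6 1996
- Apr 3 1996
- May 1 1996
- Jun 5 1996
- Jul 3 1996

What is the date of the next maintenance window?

Aug 7 1996

All dates are Wednesdays, 28, 28, 35, 28 days apart.
Specifically, the 1st Wednesday of each month.
August 1996 — 1st Wednesday is Aug 7 1996.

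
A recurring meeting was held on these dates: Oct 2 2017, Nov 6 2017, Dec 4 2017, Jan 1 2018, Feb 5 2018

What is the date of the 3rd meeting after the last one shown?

All dates are Mondays, 35, 28, 28, 35 days apart.
Specifically, the 1st Monday of each month.
1st Monday of March 2018: Mar 5 2018.
April 2018 — 1st Monday is Apr 2 2018.
1st Monday of May 2018: May 7 2018.

May 7 2018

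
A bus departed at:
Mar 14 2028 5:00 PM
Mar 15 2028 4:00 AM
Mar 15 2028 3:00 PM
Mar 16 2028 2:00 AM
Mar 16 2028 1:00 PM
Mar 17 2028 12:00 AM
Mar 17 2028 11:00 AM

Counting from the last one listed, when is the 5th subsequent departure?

Gaps: 11, 11, 11, 11, 11, 11 hours — each event is 11 hours after the previous one.
Mar 17 2028 11:00 AM + 11 h = Mar 17 2028 10:00 PM.
Mar 17 2028 10:00 PM + 11 h = Mar 18 2028 9:00 AM.
Mar 18 2028 9:00 AM + 11 h = Mar 18 2028 8:00 PM.
Mar 18 2028 8:00 PM + 11 h = Mar 19 2028 7:00 AM.
Mar 19 2028 7:00 AM + 11 h = Mar 19 2028 6:00 PM.

Mar 19 2028 6:00 PM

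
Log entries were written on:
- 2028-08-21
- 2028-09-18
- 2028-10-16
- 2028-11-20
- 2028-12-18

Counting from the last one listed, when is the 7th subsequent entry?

All dates are Mondays, 28, 28, 35, 28 days apart.
Specifically, the 3rd Monday of each month.
3rd Monday of January 2029: 2029-01-15.
February 2029 — 3rd Monday is 2029-02-19.
March 2029 — 3rd Monday is 2029-03-19.
April 2029 — 3rd Monday is 2029-04-16.
May 2029 — 3rd Monday is 2029-05-21.
3rd Monday of June 2029: 2029-06-18.
3rd Monday of July 2029: 2029-07-16.

2029-07-16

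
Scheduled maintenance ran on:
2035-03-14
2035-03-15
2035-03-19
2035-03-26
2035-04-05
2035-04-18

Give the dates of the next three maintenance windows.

Intervals are 1, 4, 7, 10, 13 days — an arithmetic progression with common difference 3.
Next gap: 16 days. 2035-04-18 + 16 days = 2035-05-04.
Next gap: 19 days. 2035-05-04 + 19 days = 2035-05-23.
Next gap: 22 days. 2035-05-23 + 22 days = 2035-06-14.

2035-05-04, 2035-05-23, 2035-06-14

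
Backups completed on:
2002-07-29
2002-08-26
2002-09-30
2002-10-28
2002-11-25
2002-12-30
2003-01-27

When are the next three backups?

Every date is a Monday; gaps 28, 35, 28, 28, 35, 28 days.
Each is the last Monday of its month (at least one falls on the 29th or later, ruling out '4th Monday').
February 2003 ends with Monday 2003-02-24.
March 2003 ends with Monday 2003-03-31.
April 2003 ends with Monday 2003-04-28.

2003-02-24, 2003-03-31, 2003-04-28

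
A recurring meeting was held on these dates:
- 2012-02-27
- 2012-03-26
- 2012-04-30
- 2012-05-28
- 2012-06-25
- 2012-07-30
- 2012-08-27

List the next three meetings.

All Mondays; the gaps (28, 35, 28, 28, 35, 28) vary with month length.
This is the last Monday of each month.
September 2012 ends with Monday 2012-09-24.
Last Monday of October 2012: 2012-10-29.
November 2012 ends with Monday 2012-11-26.

2012-09-24, 2012-10-29, 2012-11-26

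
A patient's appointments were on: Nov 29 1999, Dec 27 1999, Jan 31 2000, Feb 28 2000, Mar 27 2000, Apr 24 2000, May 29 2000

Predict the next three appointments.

Jun 26 2000, Jul 31 2000, Aug 28 2000

Every date is a Monday; gaps 28, 35, 28, 28, 28, 35 days.
Each is the last Monday of its month (at least one falls on the 29th or later, ruling out '4th Monday').
Last Monday of June 2000: Jun 26 2000.
July 2000 ends with Monday Jul 31 2000.
Last Monday of August 2000: Aug 28 2000.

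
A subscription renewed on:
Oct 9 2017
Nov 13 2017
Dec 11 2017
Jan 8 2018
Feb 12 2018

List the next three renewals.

All dates are Mondays, 35, 28, 28, 35 days apart.
Specifically, the 2nd Monday of each month.
March 2018 — 2nd Monday is Mar 12 2018.
April 2018 — 2nd Monday is Apr 9 2018.
May 2018 — 2nd Monday is May 14 2018.

Mar 12 2018, Apr 9 2018, May 14 2018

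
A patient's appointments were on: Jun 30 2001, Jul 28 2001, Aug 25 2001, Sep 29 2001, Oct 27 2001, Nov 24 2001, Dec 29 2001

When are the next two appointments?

Jan 26 2002, Feb 23 2002

These are Saturdays with 28, 28, 35, 28, 28, 35-day gaps.
Each is the final Saturday of its month — Jun 30 2001 is past the 28th, so '4th Saturday' doesn't fit.
January 2002 ends with Saturday Jan 26 2002.
February 2002 ends with Saturday Feb 23 2002.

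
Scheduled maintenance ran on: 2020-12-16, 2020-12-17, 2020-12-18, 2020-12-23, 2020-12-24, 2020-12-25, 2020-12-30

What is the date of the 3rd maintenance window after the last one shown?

2021-01-06

Every event lands on a Wednesday or Thursday or Friday (gaps cycle 1, 1, 5, 1, 1, 5).
So the schedule is: every Wednesday, Thursday and Friday.
The following Thursday is 2020-12-31.
Next Friday: 2021-01-01.
The following Wednesday is 2021-01-06.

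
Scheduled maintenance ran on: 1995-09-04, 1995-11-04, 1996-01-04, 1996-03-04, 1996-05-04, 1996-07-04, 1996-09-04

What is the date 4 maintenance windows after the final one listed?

The day-of-month is always 4 (61, 61, 60, 61, 61, 62 days between events).
So this recurs on the 4th of every 2 months.
Next: November 1996 → 1996-11-04.
January 1997: 1997-01-04.
March 1997: 1997-03-04.
May 1997: 1997-05-04.

1997-05-04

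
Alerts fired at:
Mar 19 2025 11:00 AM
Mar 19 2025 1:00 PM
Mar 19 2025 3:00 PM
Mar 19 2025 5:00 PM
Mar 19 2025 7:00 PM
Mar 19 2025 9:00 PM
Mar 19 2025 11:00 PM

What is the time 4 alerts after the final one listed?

Mar 20 2025 7:00 AM

Spacing: 2, 2, 2, 2, 2, 2 h — constant 2 h.
Mar 19 2025 11:00 PM + 2 h = Mar 20 2025 1:00 AM.
Mar 20 2025 1:00 AM + 2 h = Mar 20 2025 3:00 AM.
Mar 20 2025 3:00 AM + 2 h = Mar 20 2025 5:00 AM.
Mar 20 2025 5:00 AM + 2 h = Mar 20 2025 7:00 AM.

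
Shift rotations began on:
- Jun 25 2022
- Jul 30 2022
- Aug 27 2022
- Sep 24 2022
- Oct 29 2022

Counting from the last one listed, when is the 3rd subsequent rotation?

Jan 28 2023

Every date is a Saturday; gaps 35, 28, 28, 35 days.
Each is the last Saturday of its month (at least one falls on the 29th or later, ruling out '4th Saturday').
Last Saturday of November 2022: Nov 26 2022.
Last Saturday of December 2022: Dec 31 2022.
January 2023 ends with Saturday Jan 28 2023.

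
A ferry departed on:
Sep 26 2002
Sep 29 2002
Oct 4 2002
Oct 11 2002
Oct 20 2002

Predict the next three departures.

Gaps: 3, 5, 7, 9 days — each gap is 2 larger than the previous one.
Next gap: 11 days. Oct 20 2002 + 11 days = Oct 31 2002.
Next gap: 13 days. Oct 31 2002 + 13 days = Nov 13 2002.
Next gap: 15 days. Nov 13 2002 + 15 days = Nov 28 2002.

Oct 31 2002, Nov 13 2002, Nov 28 2002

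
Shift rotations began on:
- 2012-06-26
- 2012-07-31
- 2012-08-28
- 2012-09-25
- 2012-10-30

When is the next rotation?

2012-11-27

All Tuesdays; the gaps (35, 28, 28, 35) vary with month length.
This is the last Tuesday of each month.
November 2012 ends with Tuesday 2012-11-27.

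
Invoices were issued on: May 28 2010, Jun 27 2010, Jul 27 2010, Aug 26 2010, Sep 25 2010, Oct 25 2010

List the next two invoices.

Nov 24 2010, Dec 24 2010

Gaps between consecutive events: 30, 30, 30, 30, 30 days — a constant 30-day interval.
Oct 25 2010 + 30 days = Nov 24 2010.
Nov 24 2010 + 30 days = Dec 24 2010.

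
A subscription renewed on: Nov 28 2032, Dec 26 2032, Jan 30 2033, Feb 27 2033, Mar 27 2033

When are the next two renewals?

Apr 24 2033, May 29 2033

These are Sundays with 28, 35, 28, 28-day gaps.
Each is the final Sunday of its month — Jan 30 2033 is past the 28th, so '4th Sunday' doesn't fit.
April 2033 ends with Sunday Apr 24 2033.
May 2033 ends with Sunday May 29 2033.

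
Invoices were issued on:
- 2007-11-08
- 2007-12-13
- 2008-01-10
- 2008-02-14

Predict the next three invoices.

2008-03-13, 2008-04-10, 2008-05-08

Gaps: 35, 28, 35 days — a mix of 28 and 35. Every date is a Thursday.
Each is the 2nd Thursday of its month.
March 2008 — 2nd Thursday is 2008-03-13.
April 2008 — 2nd Thursday is 2008-04-10.
May 2008 — 2nd Thursday is 2008-05-08.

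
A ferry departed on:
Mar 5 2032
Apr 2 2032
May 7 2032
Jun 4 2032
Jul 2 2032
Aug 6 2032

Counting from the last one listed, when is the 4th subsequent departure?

Gaps: 28, 35, 28, 28, 35 days — a mix of 28 and 35. Every date is a Friday.
Each is the 1st Friday of its month.
September 2032 — 1st Friday is Sep 3 2032.
October 2032 — 1st Friday is Oct 1 2032.
1st Friday of November 2032: Nov 5 2032.
1st Friday of December 2032: Dec 3 2032.

Dec 3 2032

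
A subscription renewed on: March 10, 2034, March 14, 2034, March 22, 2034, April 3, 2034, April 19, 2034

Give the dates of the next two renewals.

May 9, 2034; June 2, 2034

Gaps: 4, 8, 12, 16 days — each gap is 4 larger than the previous one.
Next gap: 20 days. April 19, 2034 + 20 days = May 9, 2034.
Next gap: 24 days. May 9, 2034 + 24 days = June 2, 2034.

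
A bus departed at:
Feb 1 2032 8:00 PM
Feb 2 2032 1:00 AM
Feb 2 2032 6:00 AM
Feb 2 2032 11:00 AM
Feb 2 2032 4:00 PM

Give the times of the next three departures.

Spacing: 5, 5, 5, 5 h — constant 5 h.
Feb 2 2032 4:00 PM + 5 h = Feb 2 2032 9:00 PM.
Feb 2 2032 9:00 PM + 5 h = Feb 3 2032 2:00 AM.
Feb 3 2032 2:00 AM + 5 h = Feb 3 2032 7:00 AM.

Feb 2 2032 9:00 PM, Feb 3 2032 2:00 AM, Feb 3 2032 7:00 AM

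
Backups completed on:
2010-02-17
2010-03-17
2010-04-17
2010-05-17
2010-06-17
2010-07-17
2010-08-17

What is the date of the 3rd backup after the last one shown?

2010-11-17

Each date is the 17th; the gaps (28, 31, 30, 31, 30, 31) track the month lengths.
The rule is the 17th of each month.
Next: September 2010 → 2010-09-17.
Next: October 2010 → 2010-10-17.
Next: November 2010 → 2010-11-17.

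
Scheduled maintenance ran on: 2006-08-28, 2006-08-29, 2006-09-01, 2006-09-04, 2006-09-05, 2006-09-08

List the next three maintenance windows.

Every event lands on a Monday or Tuesday or Friday (gaps cycle 1, 3, 3, 1, 3).
So the schedule is: every Monday, Tuesday and Friday.
The following Monday is 2006-09-11.
The following Tuesday is 2006-09-12.
The following Friday is 2006-09-15.

2006-09-11, 2006-09-12, 2006-09-15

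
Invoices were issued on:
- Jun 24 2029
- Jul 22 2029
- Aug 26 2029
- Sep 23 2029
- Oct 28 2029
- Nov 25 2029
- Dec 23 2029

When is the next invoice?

Jan 27 2030

All dates are Sundays, 28, 35, 28, 35, 28, 28 days apart.
Specifically, the 4th Sunday of each month.
January 2030 — 4th Sunday is Jan 27 2030.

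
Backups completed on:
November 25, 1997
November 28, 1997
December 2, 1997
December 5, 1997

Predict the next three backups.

December 9, 1997; December 12, 1997; December 16, 1997

Gaps: 3, 4, 3 days — not constant, but cyclic with period 2.
The events fall on every Tuesday and Friday.
Next Tuesday: December 9, 1997.
The following Friday is December 12, 1997.
Next Tuesday: December 16, 1997.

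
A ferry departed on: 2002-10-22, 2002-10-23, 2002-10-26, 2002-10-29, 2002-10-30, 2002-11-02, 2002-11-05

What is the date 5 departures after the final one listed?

2002-11-16

The gap pattern 1, 3, 3, 1, 3, 3 repeats every 3 events.
These are the Tuesdays, Wednesdays and Saturdays of each week.
Next Wednesday: 2002-11-06.
The following Saturday is 2002-11-09.
The following Tuesday is 2002-11-12.
Next Wednesday: 2002-11-13.
Next Saturday: 2002-11-16.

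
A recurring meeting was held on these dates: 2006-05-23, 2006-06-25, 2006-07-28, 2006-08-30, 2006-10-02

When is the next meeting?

2006-11-04

Every event comes 33 days after the last (33, 33, 33, 33).
2006-10-02 + 33 days = 2006-11-04.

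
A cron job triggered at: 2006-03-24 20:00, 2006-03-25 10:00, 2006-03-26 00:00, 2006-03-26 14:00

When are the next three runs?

2006-03-27 04:00, 2006-03-27 18:00, 2006-03-28 08:00

Gaps: 14, 14, 14 hours — each event is 14 hours after the previous one.
2006-03-26 14:00 + 14 h = 2006-03-27 04:00.
2006-03-27 04:00 + 14 h = 2006-03-27 18:00.
2006-03-27 18:00 + 14 h = 2006-03-28 08:00.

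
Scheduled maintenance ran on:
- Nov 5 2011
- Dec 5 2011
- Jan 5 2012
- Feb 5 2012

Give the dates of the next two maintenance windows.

Gaps: 30, 31, 31 days — not constant. Every event is on the 5th of the month.
Pattern: the 5th of each month.
March 2012: Mar 5 2012.
Next: April 2012 → Apr 5 2012.

Mar 5 2012, Apr 5 2012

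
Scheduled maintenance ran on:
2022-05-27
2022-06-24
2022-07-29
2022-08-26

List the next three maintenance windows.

2022-09-30, 2022-10-28, 2022-11-25

These are Fridays with 28, 35, 28-day gaps.
Each is the final Friday of its month — 2022-07-29 is past the 28th, so '4th Friday' doesn't fit.
September 2022 ends with Friday 2022-09-30.
Last Friday of October 2022: 2022-10-28.
November 2022 ends with Friday 2022-11-25.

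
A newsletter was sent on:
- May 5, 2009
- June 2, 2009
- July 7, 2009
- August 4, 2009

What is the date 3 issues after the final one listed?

November 3, 2009

All dates are Tuesdays, 28, 35, 28 days apart.
Specifically, the 1st Tuesday of each month.
September 2009 — 1st Tuesday is September 1, 2009.
October 2009 — 1st Tuesday is October 6, 2009.
1st Tuesday of November 2009: November 3, 2009.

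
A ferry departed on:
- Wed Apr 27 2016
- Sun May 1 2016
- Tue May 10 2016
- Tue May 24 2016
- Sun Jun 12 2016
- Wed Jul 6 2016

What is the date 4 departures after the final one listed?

The spacing grows by 5 each time: 4, 9, 14, 19, 24 days.
Next gap: 29 days. Wed Jul 6 2016 + 29 days = Thu Aug 4 2016.
Next gap: 34 days. Thu Aug 4 2016 + 34 days = Wed Sep 7 2016.
Next gap: 39 days. Wed Sep 7 2016 + 39 days = Sun Oct 16 2016.
Next gap: 44 days. Sun Oct 16 2016 + 44 days = Tue Nov 29 2016.

Tue Nov 29 2016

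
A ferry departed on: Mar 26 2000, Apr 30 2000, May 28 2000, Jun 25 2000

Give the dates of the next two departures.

Jul 30 2000, Aug 27 2000

These are Sundays with 35, 28, 28-day gaps.
Each is the final Sunday of its month — Apr 30 2000 is past the 28th, so '4th Sunday' doesn't fit.
Last Sunday of July 2000: Jul 30 2000.
Last Sunday of August 2000: Aug 27 2000.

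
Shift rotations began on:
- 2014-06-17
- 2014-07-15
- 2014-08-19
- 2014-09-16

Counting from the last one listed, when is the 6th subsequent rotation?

2015-03-17

All dates are Tuesdays, 28, 35, 28 days apart.
Specifically, the 3rd Tuesday of each month.
October 2014 — 3rd Tuesday is 2014-10-21.
November 2014 — 3rd Tuesday is 2014-11-18.
3rd Tuesday of December 2014: 2014-12-16.
3rd Tuesday of January 2015: 2015-01-20.
February 2015 — 3rd Tuesday is 2015-02-17.
3rd Tuesday of March 2015: 2015-03-17.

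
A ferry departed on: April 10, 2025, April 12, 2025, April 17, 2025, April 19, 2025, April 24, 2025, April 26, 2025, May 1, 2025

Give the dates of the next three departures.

May 3, 2025; May 8, 2025; May 10, 2025

Every event lands on a Thursday or Saturday (gaps cycle 2, 5, 2, 5, 2, 5).
So the schedule is: every Thursday and Saturday.
Next Saturday: May 3, 2025.
The following Thursday is May 8, 2025.
The following Saturday is May 10, 2025.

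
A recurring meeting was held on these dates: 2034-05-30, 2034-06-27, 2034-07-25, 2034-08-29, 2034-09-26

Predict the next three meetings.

2034-10-31, 2034-11-28, 2034-12-26

These are Tuesdays with 28, 28, 35, 28-day gaps.
Each is the final Tuesday of its month — 2034-05-30 is past the 28th, so '4th Tuesday' doesn't fit.
Last Tuesday of October 2034: 2034-10-31.
November 2034 ends with Tuesday 2034-11-28.
December 2034 ends with Tuesday 2034-12-26.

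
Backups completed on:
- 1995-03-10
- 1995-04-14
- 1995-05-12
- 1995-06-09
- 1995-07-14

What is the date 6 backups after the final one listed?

All dates are Fridays, 35, 28, 28, 35 days apart.
Specifically, the 2nd Friday of each month.
August 1995 — 2nd Friday is 1995-08-11.
2nd Friday of September 1995: 1995-09-08.
October 1995 — 2nd Friday is 1995-10-13.
2nd Friday of November 1995: 1995-11-10.
December 1995 — 2nd Friday is 1995-12-08.
January 1996 — 2nd Friday is 1996-01-12.

1996-01-12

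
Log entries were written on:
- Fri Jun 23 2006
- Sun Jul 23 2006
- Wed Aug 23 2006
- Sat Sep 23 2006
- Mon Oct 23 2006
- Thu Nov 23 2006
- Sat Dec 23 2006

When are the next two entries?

Tue Jan 23 2007, Fri Feb 23 2007

The day-of-month is always 23 (30, 31, 31, 30, 31, 30 days between events).
So this recurs on the 23rd of each month.
January 2007: Tue Jan 23 2007.
February 2007: Fri Feb 23 2007.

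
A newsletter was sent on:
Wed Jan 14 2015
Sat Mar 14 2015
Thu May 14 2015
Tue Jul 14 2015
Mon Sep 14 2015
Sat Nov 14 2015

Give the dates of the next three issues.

Thu Jan 14 2016, Mon Mar 14 2016, Sat May 14 2016

Gaps: 59, 61, 61, 62, 61 days — not constant. Every event is on the 14th of the month.
Pattern: the 14th of every 2 months.
January 2016: Thu Jan 14 2016.
Next: March 2016 → Mon Mar 14 2016.
Next: May 2016 → Sat May 14 2016.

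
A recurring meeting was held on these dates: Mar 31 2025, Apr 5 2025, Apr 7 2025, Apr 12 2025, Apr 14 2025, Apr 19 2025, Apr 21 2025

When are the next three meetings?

Apr 26 2025, Apr 28 2025, May 3 2025

Gaps: 5, 2, 5, 2, 5, 2 days — not constant, but cyclic with period 2.
The events fall on every Monday and Saturday.
The following Saturday is Apr 26 2025.
Next Monday: Apr 28 2025.
The following Saturday is May 3 2025.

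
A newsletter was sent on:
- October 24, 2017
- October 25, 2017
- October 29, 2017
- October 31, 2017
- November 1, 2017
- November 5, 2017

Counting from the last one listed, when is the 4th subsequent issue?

November 14, 2017

Every event lands on a Tuesday or Wednesday or Sunday (gaps cycle 1, 4, 2, 1, 4).
So the schedule is: every Tuesday, Wednesday and Sunday.
The following Tuesday is November 7, 2017.
Next Wednesday: November 8, 2017.
Next Sunday: November 12, 2017.
Next Tuesday: November 14, 2017.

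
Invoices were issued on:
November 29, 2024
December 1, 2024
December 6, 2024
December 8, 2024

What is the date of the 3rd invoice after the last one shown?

Every event lands on a Friday or Sunday (gaps cycle 2, 5, 2).
So the schedule is: every Friday and Sunday.
The following Friday is December 13, 2024.
Next Sunday: December 15, 2024.
The following Friday is December 20, 2024.

December 20, 2024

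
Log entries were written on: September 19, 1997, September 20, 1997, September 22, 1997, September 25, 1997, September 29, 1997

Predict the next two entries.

Gaps: 1, 2, 3, 4 days — each gap is 1 larger than the previous one.
Next gap: 5 days. September 29, 1997 + 5 days = October 4, 1997.
Next gap: 6 days. October 4, 1997 + 6 days = October 10, 1997.

October 4, 1997; October 10, 1997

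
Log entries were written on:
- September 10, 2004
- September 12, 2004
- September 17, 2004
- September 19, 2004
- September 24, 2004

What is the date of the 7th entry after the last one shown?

Gaps: 2, 5, 2, 5 days — not constant, but cyclic with period 2.
The events fall on every Friday and Sunday.
Next Sunday: September 26, 2004.
The following Friday is October 1, 2004.
Next Sunday: October 3, 2004.
The following Friday is October 8, 2004.
The following Sunday is October 10, 2004.
Next Friday: October 15, 2004.
Next Sunday: October 17, 2004.

October 17, 2004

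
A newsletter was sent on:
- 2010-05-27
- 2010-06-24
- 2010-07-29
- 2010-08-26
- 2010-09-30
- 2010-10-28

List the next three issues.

2010-11-25, 2010-12-30, 2011-01-27

These are Thursdays with 28, 35, 28, 35, 28-day gaps.
Each is the final Thursday of its month — 2010-07-29 is past the 28th, so '4th Thursday' doesn't fit.
Last Thursday of November 2010: 2010-11-25.
December 2010 ends with Thursday 2010-12-30.
January 2011 ends with Thursday 2011-01-27.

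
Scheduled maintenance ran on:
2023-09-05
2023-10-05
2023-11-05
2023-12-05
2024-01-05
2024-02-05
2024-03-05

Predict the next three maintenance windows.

2024-04-05, 2024-05-05, 2024-06-05

Each date is the 5th; the gaps (30, 31, 30, 31, 31, 29) track the month lengths.
The rule is the 5th of each month.
April 2024: 2024-04-05.
May 2024: 2024-05-05.
Next: June 2024 → 2024-06-05.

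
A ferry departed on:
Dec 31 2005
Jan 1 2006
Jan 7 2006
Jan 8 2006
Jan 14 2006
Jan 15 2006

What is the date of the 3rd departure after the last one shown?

Every event lands on a Saturday or Sunday (gaps cycle 1, 6, 1, 6, 1).
So the schedule is: every Saturday and Sunday.
Next Saturday: Jan 21 2006.
Next Sunday: Jan 22 2006.
Next Saturday: Jan 28 2006.

Jan 28 2006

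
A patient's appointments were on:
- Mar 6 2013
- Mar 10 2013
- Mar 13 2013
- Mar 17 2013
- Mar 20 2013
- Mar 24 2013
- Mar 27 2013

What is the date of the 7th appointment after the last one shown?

Apr 21 2013

Gaps: 4, 3, 4, 3, 4, 3 days — not constant, but cyclic with period 2.
The events fall on every Wednesday and Sunday.
The following Sunday is Mar 31 2013.
The following Wednesday is Apr 3 2013.
The following Sunday is Apr 7 2013.
Next Wednesday: Apr 10 2013.
Next Sunday: Apr 14 2013.
Next Wednesday: Apr 17 2013.
Next Sunday: Apr 21 2013.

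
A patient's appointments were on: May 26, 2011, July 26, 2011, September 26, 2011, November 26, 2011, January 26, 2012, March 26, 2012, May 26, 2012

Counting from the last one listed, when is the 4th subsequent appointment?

Each date is the 26th; the gaps (61, 62, 61, 61, 60, 61) track the month lengths.
The rule is the 26th of every 2 months.
Next: July 2012 → July 26, 2012.
September 2012: September 26, 2012.
November 2012: November 26, 2012.
January 2013: January 26, 2013.

January 26, 2013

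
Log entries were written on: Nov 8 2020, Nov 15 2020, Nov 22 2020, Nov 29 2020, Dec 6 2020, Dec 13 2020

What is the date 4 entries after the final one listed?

Jan 10 2021

Gaps between consecutive events: 7, 7, 7, 7, 7 days — a constant 7-day interval.
Dec 13 2020 + 7 days = Dec 20 2020.
Dec 20 2020 + 7 days = Dec 27 2020.
Dec 27 2020 + 7 days = Jan 3 2021.
Jan 3 2021 + 7 days = Jan 10 2021.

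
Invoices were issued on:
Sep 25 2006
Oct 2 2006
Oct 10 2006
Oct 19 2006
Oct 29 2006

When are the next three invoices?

Nov 9 2006, Nov 21 2006, Dec 4 2006

Intervals are 7, 8, 9, 10 days — an arithmetic progression with common difference 1.
Next gap: 11 days. Oct 29 2006 + 11 days = Nov 9 2006.
Next gap: 12 days. Nov 9 2006 + 12 days = Nov 21 2006.
Next gap: 13 days. Nov 21 2006 + 13 days = Dec 4 2006.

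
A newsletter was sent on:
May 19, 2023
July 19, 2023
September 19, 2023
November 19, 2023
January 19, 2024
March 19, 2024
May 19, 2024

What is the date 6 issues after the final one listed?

May 19, 2025

The day-of-month is always 19 (61, 62, 61, 61, 60, 61 days between events).
So this recurs on the 19th of every 2 months.
July 2024: July 19, 2024.
Next: September 2024 → September 19, 2024.
Next: November 2024 → November 19, 2024.
January 2025: January 19, 2025.
Next: March 2025 → March 19, 2025.
Next: May 2025 → May 19, 2025.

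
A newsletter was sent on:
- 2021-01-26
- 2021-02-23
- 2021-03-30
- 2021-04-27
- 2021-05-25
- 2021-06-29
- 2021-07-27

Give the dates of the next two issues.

2021-08-31, 2021-09-28

All Tuesdays; the gaps (28, 35, 28, 28, 35, 28) vary with month length.
This is the last Tuesday of each month.
Last Tuesday of August 2021: 2021-08-31.
September 2021 ends with Tuesday 2021-09-28.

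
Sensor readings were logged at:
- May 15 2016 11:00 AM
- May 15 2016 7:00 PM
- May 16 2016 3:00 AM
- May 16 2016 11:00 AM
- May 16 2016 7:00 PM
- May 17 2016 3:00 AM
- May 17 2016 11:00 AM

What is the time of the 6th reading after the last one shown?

May 19 2016 11:00 AM

Gaps: 8, 8, 8, 8, 8, 8 hours — each event is 8 hours after the previous one.
May 17 2016 11:00 AM + 8 h = May 17 2016 7:00 PM.
May 17 2016 7:00 PM + 8 h = May 18 2016 3:00 AM.
May 18 2016 3:00 AM + 8 h = May 18 2016 11:00 AM.
May 18 2016 11:00 AM + 8 h = May 18 2016 7:00 PM.
May 18 2016 7:00 PM + 8 h = May 19 2016 3:00 AM.
May 19 2016 3:00 AM + 8 h = May 19 2016 11:00 AM.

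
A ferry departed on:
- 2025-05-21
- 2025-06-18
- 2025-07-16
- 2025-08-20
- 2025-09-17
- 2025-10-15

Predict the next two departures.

These are Wednesdays at 28- or 35-day spacing (28, 28, 35, 28, 28).
The pattern: 3rd Wednesday of the month.
3rd Wednesday of November 2025: 2025-11-19.
December 2025 — 3rd Wednesday is 2025-12-17.

2025-11-19, 2025-12-17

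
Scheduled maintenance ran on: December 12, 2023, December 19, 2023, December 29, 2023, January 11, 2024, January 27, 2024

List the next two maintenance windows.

The spacing grows by 3 each time: 7, 10, 13, 16 days.
Next gap: 19 days. January 27, 2024 + 19 days = February 15, 2024.
Next gap: 22 days. February 15, 2024 + 22 days = March 8, 2024.

February 15, 2024; March 8, 2024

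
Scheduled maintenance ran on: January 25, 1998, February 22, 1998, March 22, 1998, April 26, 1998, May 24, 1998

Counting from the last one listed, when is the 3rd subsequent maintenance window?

August 23, 1998

Gaps: 28, 28, 35, 28 days — a mix of 28 and 35. Every date is a Sunday.
Each is the 4th Sunday of its month.
4th Sunday of June 1998: June 28, 1998.
4th Sunday of July 1998: July 26, 1998.
August 1998 — 4th Sunday is August 23, 1998.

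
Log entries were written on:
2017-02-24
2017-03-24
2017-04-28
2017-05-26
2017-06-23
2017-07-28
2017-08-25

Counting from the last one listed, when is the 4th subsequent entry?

All dates are Fridays, 28, 35, 28, 28, 35, 28 days apart.
Specifically, the 4th Friday of each month.
4th Friday of September 2017: 2017-09-22.
4th Friday of October 2017: 2017-10-27.
November 2017 — 4th Friday is 2017-11-24.
December 2017 — 4th Friday is 2017-12-22.

2017-12-22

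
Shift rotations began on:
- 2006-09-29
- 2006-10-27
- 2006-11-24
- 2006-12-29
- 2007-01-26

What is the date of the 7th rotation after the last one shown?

All Fridays; the gaps (28, 28, 35, 28) vary with month length.
This is the last Friday of each month.
Last Friday of February 2007: 2007-02-23.
Last Friday of March 2007: 2007-03-30.
Last Friday of April 2007: 2007-04-27.
May 2007 ends with Friday 2007-05-25.
June 2007 ends with Friday 2007-06-29.
July 2007 ends with Friday 2007-07-27.
Last Friday of August 2007: 2007-08-31.

2007-08-31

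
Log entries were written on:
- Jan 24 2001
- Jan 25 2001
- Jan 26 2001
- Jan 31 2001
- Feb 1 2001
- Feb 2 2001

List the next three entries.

Feb 7 2001, Feb 8 2001, Feb 9 2001

The gap pattern 1, 1, 5, 1, 1 repeats every 3 events.
These are the Wednesdays, Thursdays and Fridays of each week.
The following Wednesday is Feb 7 2001.
The following Thursday is Feb 8 2001.
Next Friday: Feb 9 2001.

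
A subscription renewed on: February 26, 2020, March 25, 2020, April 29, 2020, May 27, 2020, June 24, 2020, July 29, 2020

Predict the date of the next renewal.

Every date is a Wednesday; gaps 28, 35, 28, 28, 35 days.
Each is the last Wednesday of its month (at least one falls on the 29th or later, ruling out '4th Wednesday').
Last Wednesday of August 2020: August 26, 2020.

August 26, 2020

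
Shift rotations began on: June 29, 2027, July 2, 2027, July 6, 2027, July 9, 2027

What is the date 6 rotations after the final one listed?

The gap pattern 3, 4, 3 repeats every 2 events.
These are the Tuesdays and Fridays of each week.
Next Tuesday: July 13, 2027.
The following Friday is July 16, 2027.
The following Tuesday is July 20, 2027.
Next Friday: July 23, 2027.
The following Tuesday is July 27, 2027.
The following Friday is July 30, 2027.

July 30, 2027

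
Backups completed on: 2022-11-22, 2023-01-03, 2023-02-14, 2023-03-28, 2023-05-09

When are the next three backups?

2023-06-20, 2023-08-01, 2023-09-12

The spacing is 42, 42, 42, 42 days — always 42 days.
2023-05-09 + 42 days = 2023-06-20.
2023-06-20 + 42 days = 2023-08-01.
2023-08-01 + 42 days = 2023-09-12.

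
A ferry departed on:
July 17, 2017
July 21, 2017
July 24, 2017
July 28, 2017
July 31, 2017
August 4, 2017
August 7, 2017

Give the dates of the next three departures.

August 11, 2017; August 14, 2017; August 18, 2017

The gap pattern 4, 3, 4, 3, 4, 3 repeats every 2 events.
These are the Mondays and Fridays of each week.
Next Friday: August 11, 2017.
The following Monday is August 14, 2017.
The following Friday is August 18, 2017.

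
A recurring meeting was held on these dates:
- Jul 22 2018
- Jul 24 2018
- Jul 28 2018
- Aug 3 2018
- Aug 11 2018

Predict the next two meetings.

Intervals are 2, 4, 6, 8 days — an arithmetic progression with common difference 2.
Next gap: 10 days. Aug 11 2018 + 10 days = Aug 21 2018.
Next gap: 12 days. Aug 21 2018 + 12 days = Sep 2 2018.

Aug 21 2018, Sep 2 2018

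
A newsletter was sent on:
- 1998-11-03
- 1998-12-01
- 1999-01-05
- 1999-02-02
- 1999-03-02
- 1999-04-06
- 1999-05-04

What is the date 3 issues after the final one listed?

1999-08-03

Gaps: 28, 35, 28, 28, 35, 28 days — a mix of 28 and 35. Every date is a Tuesday.
Each is the 1st Tuesday of its month.
1st Tuesday of June 1999: 1999-06-01.
1st Tuesday of July 1999: 1999-07-06.
August 1999 — 1st Tuesday is 1999-08-03.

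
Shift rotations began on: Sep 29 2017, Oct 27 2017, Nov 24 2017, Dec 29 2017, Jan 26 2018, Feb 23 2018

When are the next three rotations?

All Fridays; the gaps (28, 28, 35, 28, 28) vary with month length.
This is the last Friday of each month.
Last Friday of March 2018: Mar 30 2018.
Last Friday of April 2018: Apr 27 2018.
May 2018 ends with Friday May 25 2018.

Mar 30 2018, Apr 27 2018, May 25 2018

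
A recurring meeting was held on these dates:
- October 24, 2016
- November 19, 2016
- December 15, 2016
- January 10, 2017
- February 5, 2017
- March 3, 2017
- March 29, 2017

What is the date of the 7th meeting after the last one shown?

September 27, 2017

Every event comes 26 days after the last (26, 26, 26, 26, 26, 26).
March 29, 2017 + 26 days = April 24, 2017.
April 24, 2017 + 26 days = May 20, 2017.
May 20, 2017 + 26 days = June 15, 2017.
June 15, 2017 + 26 days = July 11, 2017.
July 11, 2017 + 26 days = August 6, 2017.
August 6, 2017 + 26 days = September 1, 2017.
September 1, 2017 + 26 days = September 27, 2017.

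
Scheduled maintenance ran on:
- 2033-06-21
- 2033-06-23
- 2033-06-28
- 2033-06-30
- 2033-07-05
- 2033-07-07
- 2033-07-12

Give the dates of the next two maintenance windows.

2033-07-14, 2033-07-19

Gaps: 2, 5, 2, 5, 2, 5 days — not constant, but cyclic with period 2.
The events fall on every Tuesday and Thursday.
The following Thursday is 2033-07-14.
Next Tuesday: 2033-07-19.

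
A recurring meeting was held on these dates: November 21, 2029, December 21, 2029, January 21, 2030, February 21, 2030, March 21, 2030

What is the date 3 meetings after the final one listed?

June 21, 2030

Each date is the 21st; the gaps (30, 31, 31, 28) track the month lengths.
The rule is the 21st of each month.
Next: April 2030 → April 21, 2030.
Next: May 2030 → May 21, 2030.
Next: June 2030 → June 21, 2030.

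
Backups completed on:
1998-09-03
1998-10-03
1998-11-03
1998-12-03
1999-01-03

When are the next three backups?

1999-02-03, 1999-03-03, 1999-04-03

The day-of-month is always 3 (30, 31, 30, 31 days between events).
So this recurs on the 3rd of each month.
Next: February 1999 → 1999-02-03.
March 1999: 1999-03-03.
April 1999: 1999-04-03.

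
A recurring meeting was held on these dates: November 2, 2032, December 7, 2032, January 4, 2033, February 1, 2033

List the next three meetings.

Gaps: 35, 28, 28 days — a mix of 28 and 35. Every date is a Tuesday.
Each is the 1st Tuesday of its month.
1st Tuesday of March 2033: March 1, 2033.
April 2033 — 1st Tuesday is April 5, 2033.
1st Tuesday of May 2033: May 3, 2033.

March 1, 2033; April 5, 2033; May 3, 2033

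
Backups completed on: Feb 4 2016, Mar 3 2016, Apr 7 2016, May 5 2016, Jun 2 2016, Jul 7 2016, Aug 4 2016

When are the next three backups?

Sep 1 2016, Oct 6 2016, Nov 3 2016

Gaps: 28, 35, 28, 28, 35, 28 days — a mix of 28 and 35. Every date is a Thursday.
Each is the 1st Thursday of its month.
September 2016 — 1st Thursday is Sep 1 2016.
1st Thursday of October 2016: Oct 6 2016.
1st Thursday of November 2016: Nov 3 2016.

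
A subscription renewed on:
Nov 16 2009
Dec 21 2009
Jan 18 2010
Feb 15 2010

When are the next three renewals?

These are Mondays at 28- or 35-day spacing (35, 28, 28).
The pattern: 3rd Monday of the month.
March 2010 — 3rd Monday is Mar 15 2010.
April 2010 — 3rd Monday is Apr 19 2010.
May 2010 — 3rd Monday is May 17 2010.

Mar 15 2010, Apr 19 2010, May 17 2010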